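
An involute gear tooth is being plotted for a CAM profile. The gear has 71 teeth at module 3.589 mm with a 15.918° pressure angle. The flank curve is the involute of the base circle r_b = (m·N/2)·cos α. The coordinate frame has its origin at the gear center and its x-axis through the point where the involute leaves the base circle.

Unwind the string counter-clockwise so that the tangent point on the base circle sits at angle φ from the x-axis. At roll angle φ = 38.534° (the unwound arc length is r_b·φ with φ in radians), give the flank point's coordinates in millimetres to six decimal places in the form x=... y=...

pitch radius r_p = m·N/2 = 3.589·71/2 = 127.409500
base radius r_b = r_p·cos α = 127.409500·cos 15.918° = 122.524008
roll angle φ = 38.534° = 0.67254517 rad
x = r_b·(cos φ + φ·sin φ) = 122.524008·(0.78223861 + 0.67254517·0.62297894) = 147.178299
y = r_b·(sin φ − φ·cos φ) = 122.524008·(0.62297894 − 0.67254517·0.78223861) = 11.871122

x=147.178299 y=11.871122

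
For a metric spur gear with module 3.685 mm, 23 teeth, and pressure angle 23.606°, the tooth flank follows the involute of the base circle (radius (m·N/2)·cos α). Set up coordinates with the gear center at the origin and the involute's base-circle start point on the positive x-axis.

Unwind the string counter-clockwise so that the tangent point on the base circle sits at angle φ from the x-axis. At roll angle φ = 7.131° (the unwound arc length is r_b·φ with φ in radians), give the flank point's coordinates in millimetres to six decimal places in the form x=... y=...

pitch radius r_p = m·N/2 = 3.685·23/2 = 42.377500
base radius r_b = r_p·cos α = 42.377500·cos 23.606° = 38.831385
roll angle φ = 7.131° = 0.12445943 rad
x = r_b·(cos φ + φ·sin φ) = 38.831385·(0.99226492 + 0.12445943·0.12413836) = 39.130973
y = r_b·(sin φ − φ·cos φ) = 38.831385·(0.12413836 − 0.12445943·0.99226492) = 0.024916

x=39.130973 y=0.024916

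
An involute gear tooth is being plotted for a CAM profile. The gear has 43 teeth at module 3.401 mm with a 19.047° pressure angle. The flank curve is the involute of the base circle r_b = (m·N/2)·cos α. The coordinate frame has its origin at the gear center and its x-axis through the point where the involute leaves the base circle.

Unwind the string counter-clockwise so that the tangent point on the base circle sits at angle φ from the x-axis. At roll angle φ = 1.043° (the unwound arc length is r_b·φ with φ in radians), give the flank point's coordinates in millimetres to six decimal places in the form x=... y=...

x=69.129636 y=0.000139

pitch radius r_p = m·N/2 = 3.401·43/2 = 73.121500
base radius r_b = r_p·cos α = 73.121500·cos 19.047° = 69.118185
roll angle φ = 1.043° = 0.01820378 rad
x = r_b·(cos φ + φ·sin φ) = 69.118185·(0.99983432 + 0.01820378·0.01820278) = 69.129636
y = r_b·(sin φ − φ·cos φ) = 69.118185·(0.01820278 − 0.01820378·0.99983432) = 0.000139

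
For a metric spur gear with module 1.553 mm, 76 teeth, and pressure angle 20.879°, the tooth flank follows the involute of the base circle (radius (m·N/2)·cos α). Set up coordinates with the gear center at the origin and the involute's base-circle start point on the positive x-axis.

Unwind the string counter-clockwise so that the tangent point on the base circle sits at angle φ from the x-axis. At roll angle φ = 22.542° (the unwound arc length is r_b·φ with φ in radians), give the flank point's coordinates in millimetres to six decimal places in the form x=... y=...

x=59.242571 y=1.102069

pitch radius r_p = m·N/2 = 1.553·76/2 = 59.014000
base radius r_b = r_p·cos α = 59.014000·cos 20.879° = 55.138855
roll angle φ = 22.542° = 0.39343212 rad
x = r_b·(cos φ + φ·sin φ) = 55.138855·(0.92359876 + 0.39343212·0.38336057) = 59.242571
y = r_b·(sin φ − φ·cos φ) = 55.138855·(0.38336057 − 0.39343212·0.92359876) = 1.102069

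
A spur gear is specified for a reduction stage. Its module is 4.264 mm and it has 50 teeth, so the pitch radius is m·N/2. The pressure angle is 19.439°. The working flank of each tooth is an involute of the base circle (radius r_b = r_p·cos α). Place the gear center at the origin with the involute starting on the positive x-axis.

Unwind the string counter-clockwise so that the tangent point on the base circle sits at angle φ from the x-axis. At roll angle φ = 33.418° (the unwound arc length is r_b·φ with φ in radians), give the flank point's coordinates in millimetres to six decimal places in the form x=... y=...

x=116.194810 y=6.424996

pitch radius r_p = m·N/2 = 4.264·50/2 = 106.600000
base radius r_b = r_p·cos α = 106.600000·cos 19.439° = 100.523410
roll angle φ = 33.418° = 0.58325413 rad
x = r_b·(cos φ + φ·sin φ) = 100.523410·(0.83467488 + 0.58325413·0.55074299) = 116.194810
y = r_b·(sin φ − φ·cos φ) = 100.523410·(0.55074299 − 0.58325413·0.83467488) = 6.424996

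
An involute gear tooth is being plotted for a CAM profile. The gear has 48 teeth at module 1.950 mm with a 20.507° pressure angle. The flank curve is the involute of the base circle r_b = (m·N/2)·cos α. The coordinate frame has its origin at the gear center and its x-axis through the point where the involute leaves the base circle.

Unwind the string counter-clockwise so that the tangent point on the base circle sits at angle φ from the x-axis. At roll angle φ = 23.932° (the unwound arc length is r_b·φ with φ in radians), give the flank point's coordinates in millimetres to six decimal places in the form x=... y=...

x=47.492894 y=1.046322

pitch radius r_p = m·N/2 = 1.950·48/2 = 46.800000
base radius r_b = r_p·cos α = 46.800000·cos 20.507° = 43.834256
roll angle φ = 23.932° = 0.41769220 rad
x = r_b·(cos φ + φ·sin φ) = 43.834256·(0.91402754 + 0.41769220·0.40565214) = 47.492894
y = r_b·(sin φ − φ·cos φ) = 43.834256·(0.40565214 − 0.41769220·0.91402754) = 1.046322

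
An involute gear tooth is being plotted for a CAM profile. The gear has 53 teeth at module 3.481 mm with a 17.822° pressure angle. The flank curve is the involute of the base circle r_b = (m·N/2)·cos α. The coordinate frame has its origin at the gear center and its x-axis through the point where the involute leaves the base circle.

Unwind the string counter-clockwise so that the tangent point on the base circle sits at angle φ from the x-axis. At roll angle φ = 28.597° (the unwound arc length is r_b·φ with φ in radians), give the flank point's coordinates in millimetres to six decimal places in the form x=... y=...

pitch radius r_p = m·N/2 = 3.481·53/2 = 92.246500
base radius r_b = r_p·cos α = 92.246500·cos 17.822° = 87.819770
roll angle φ = 28.597° = 0.49911181 rad
x = r_b·(cos φ + φ·sin φ) = 87.819770·(0.87800804 + 0.49911181·0.47864589) = 98.086415
y = r_b·(sin φ − φ·cos φ) = 87.819770·(0.47864589 − 0.49911181·0.87800804) = 3.549825

x=98.086415 y=3.549825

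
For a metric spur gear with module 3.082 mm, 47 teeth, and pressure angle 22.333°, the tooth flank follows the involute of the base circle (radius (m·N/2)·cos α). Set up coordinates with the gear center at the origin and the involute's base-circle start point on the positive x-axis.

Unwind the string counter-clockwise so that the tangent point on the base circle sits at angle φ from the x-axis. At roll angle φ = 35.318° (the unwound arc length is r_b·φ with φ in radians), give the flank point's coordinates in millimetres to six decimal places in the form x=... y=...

x=78.538409 y=5.034366

pitch radius r_p = m·N/2 = 3.082·47/2 = 72.427000
base radius r_b = r_p·cos α = 72.427000·cos 22.333° = 66.994324
roll angle φ = 35.318° = 0.61641539 rad
x = r_b·(cos φ + φ·sin φ) = 66.994324·(0.81595601 + 0.61641539·0.57811399) = 78.538409
y = r_b·(sin φ − φ·cos φ) = 66.994324·(0.57811399 − 0.61641539·0.81595601) = 5.034366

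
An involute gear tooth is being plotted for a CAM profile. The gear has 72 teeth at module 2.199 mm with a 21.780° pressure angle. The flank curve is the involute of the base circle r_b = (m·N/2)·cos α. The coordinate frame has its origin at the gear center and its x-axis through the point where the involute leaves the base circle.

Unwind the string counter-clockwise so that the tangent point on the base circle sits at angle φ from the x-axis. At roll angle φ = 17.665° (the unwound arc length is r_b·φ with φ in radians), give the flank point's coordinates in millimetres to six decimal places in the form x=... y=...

pitch radius r_p = m·N/2 = 2.199·72/2 = 79.164000
base radius r_b = r_p·cos α = 79.164000·cos 21.780° = 73.512910
roll angle φ = 17.665° = 0.30831241 rad
x = r_b·(cos φ + φ·sin φ) = 73.512910·(0.95284703 + 0.30831241·0.30345106) = 76.924258
y = r_b·(sin φ − φ·cos φ) = 73.512910·(0.30345106 − 0.30831241·0.95284703) = 0.711347

x=76.924258 y=0.711347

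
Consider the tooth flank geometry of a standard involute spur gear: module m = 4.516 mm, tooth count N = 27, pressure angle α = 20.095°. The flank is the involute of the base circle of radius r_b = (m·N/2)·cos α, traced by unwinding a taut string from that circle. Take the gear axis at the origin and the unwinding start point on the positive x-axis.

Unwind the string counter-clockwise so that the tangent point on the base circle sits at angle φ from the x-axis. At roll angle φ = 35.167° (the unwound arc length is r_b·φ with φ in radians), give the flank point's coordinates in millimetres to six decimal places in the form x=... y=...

pitch radius r_p = m·N/2 = 4.516·27/2 = 60.966000
base radius r_b = r_p·cos α = 60.966000·cos 20.095° = 57.254648
roll angle φ = 35.167° = 0.61377994 rad
x = r_b·(cos φ + φ·sin φ) = 57.254648·(0.81747676 + 0.61377994·0.57596158) = 67.044645
y = r_b·(sin φ − φ·cos φ) = 57.254648·(0.57596158 − 0.61377994·0.81747676) = 4.248910

x=67.044645 y=4.248910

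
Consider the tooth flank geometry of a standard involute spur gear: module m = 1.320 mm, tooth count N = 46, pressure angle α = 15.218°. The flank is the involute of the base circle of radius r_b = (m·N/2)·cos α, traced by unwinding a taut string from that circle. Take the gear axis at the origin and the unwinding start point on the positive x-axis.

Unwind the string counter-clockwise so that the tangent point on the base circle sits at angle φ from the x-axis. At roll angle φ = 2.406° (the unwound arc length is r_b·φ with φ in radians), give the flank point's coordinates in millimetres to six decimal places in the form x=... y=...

pitch radius r_p = m·N/2 = 1.320·46/2 = 30.360000
base radius r_b = r_p·cos α = 30.360000·cos 15.218° = 29.295399
roll angle φ = 2.406° = 0.04199262 rad
x = r_b·(cos φ + φ·sin φ) = 29.295399·(0.99911844 + 0.04199262·0.04198028) = 29.321217
y = r_b·(sin φ − φ·cos φ) = 29.295399·(0.04198028 − 0.04199262·0.99911844) = 0.000723

x=29.321217 y=0.000723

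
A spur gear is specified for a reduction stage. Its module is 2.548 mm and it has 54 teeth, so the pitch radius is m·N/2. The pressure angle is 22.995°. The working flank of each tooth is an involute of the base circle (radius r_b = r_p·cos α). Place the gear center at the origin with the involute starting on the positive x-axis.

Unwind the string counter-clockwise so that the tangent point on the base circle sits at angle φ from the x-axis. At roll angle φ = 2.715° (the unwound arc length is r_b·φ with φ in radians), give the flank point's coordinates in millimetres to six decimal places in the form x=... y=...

x=63.400458 y=0.002246

pitch radius r_p = m·N/2 = 2.548·54/2 = 68.796000
base radius r_b = r_p·cos α = 68.796000·cos 22.995° = 63.329397
roll angle φ = 2.715° = 0.04738569 rad
x = r_b·(cos φ + φ·sin φ) = 63.329397·(0.99887751 + 0.04738569·0.04736796) = 63.400458
y = r_b·(sin φ − φ·cos φ) = 63.329397·(0.04736796 − 0.04738569·0.99887751) = 0.002246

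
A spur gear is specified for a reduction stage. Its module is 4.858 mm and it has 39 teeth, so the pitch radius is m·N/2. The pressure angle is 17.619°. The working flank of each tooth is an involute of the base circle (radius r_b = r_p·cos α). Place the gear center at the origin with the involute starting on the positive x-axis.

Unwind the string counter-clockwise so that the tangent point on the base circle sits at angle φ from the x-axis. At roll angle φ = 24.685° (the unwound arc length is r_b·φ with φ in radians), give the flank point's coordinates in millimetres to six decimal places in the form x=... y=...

x=98.281829 y=2.362401

pitch radius r_p = m·N/2 = 4.858·39/2 = 94.731000
base radius r_b = r_p·cos α = 94.731000·cos 17.619° = 90.287202
roll angle φ = 24.685° = 0.43083453 rad
x = r_b·(cos φ + φ·sin φ) = 90.287202·(0.90861754 + 0.43083453·0.41762921) = 98.281829
y = r_b·(sin φ − φ·cos φ) = 90.287202·(0.41762921 − 0.43083453·0.90861754) = 2.362401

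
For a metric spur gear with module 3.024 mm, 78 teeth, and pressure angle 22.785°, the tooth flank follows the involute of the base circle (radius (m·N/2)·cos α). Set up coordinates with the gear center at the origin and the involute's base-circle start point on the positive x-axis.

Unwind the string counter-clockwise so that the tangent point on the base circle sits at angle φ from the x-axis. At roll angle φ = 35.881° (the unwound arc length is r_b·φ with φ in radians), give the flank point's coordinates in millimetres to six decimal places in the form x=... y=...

pitch radius r_p = m·N/2 = 3.024·78/2 = 117.936000
base radius r_b = r_p·cos α = 117.936000·cos 22.785° = 108.732814
roll angle φ = 35.881° = 0.62624159 rad
x = r_b·(cos φ + φ·sin φ) = 108.732814·(0.81023604 + 0.62624159·0.58610370) = 128.008810
y = r_b·(sin φ − φ·cos φ) = 108.732814·(0.58610370 − 0.62624159·0.81023604) = 8.557294

x=128.008810 y=8.557294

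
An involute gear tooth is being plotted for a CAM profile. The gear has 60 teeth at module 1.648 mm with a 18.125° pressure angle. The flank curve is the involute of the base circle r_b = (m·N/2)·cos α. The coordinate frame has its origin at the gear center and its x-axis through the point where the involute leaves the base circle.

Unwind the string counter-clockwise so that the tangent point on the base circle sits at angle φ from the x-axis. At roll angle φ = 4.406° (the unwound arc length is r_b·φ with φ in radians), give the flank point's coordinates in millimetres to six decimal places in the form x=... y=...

x=47.125514 y=0.007118

pitch radius r_p = m·N/2 = 1.648·60/2 = 49.440000
base radius r_b = r_p·cos α = 49.440000·cos 18.125° = 46.986791
roll angle φ = 4.406° = 0.07689921 rad
x = r_b·(cos φ + φ·sin φ) = 46.986791·(0.99704471 + 0.07689921·0.07682344) = 47.125514
y = r_b·(sin φ − φ·cos φ) = 46.986791·(0.07682344 − 0.07689921·0.99704471) = 0.007118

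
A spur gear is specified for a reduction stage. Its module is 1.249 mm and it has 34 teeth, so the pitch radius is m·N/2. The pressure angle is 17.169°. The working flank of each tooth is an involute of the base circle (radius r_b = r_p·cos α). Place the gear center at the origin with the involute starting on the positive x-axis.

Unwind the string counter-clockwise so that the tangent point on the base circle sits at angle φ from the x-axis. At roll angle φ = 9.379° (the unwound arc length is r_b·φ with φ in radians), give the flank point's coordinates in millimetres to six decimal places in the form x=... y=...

pitch radius r_p = m·N/2 = 1.249·34/2 = 21.233000
base radius r_b = r_p·cos α = 21.233000·cos 17.169° = 20.286820
roll angle φ = 9.379° = 0.16369443 rad
x = r_b·(cos φ + φ·sin φ) = 20.286820·(0.98663196 + 0.16369443·0.16296435) = 20.556803
y = r_b·(sin φ − φ·cos φ) = 20.286820·(0.16296435 − 0.16369443·0.98663196) = 0.029582

x=20.556803 y=0.029582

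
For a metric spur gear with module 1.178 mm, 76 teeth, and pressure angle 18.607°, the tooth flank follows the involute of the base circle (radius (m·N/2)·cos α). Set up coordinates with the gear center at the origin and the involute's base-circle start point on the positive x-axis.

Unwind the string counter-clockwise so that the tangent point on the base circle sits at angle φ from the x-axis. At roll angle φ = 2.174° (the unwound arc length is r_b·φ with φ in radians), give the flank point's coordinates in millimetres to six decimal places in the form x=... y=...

x=42.454689 y=0.000772

pitch radius r_p = m·N/2 = 1.178·76/2 = 44.764000
base radius r_b = r_p·cos α = 44.764000·cos 18.607° = 42.424160
roll angle φ = 2.174° = 0.03794346 rad
x = r_b·(cos φ + φ·sin φ) = 42.424160·(0.99928023 + 0.03794346·0.03793435) = 42.454689
y = r_b·(sin φ − φ·cos φ) = 42.424160·(0.03793435 − 0.03794346·0.99928023) = 0.000772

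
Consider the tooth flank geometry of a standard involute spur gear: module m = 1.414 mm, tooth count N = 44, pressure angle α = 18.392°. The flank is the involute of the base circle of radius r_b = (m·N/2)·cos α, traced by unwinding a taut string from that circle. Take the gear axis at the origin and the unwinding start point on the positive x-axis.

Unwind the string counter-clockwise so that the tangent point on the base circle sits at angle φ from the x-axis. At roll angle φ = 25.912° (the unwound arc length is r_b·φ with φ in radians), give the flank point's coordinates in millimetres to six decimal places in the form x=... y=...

x=32.385152 y=0.891675

pitch radius r_p = m·N/2 = 1.414·44/2 = 31.108000
base radius r_b = r_p·cos α = 31.108000·cos 18.392° = 29.519006
roll angle φ = 25.912° = 0.45224972 rad
x = r_b·(cos φ + φ·sin φ) = 29.519006·(0.89946628 + 0.45224972·0.43699018) = 32.385152
y = r_b·(sin φ − φ·cos φ) = 29.519006·(0.43699018 − 0.45224972·0.89946628) = 0.891675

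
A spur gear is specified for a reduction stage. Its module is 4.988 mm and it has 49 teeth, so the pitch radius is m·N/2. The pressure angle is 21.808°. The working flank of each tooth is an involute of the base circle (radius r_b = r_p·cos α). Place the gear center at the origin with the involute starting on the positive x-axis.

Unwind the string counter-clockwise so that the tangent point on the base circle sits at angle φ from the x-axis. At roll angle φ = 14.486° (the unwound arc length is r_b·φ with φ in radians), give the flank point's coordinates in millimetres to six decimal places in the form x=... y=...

pitch radius r_p = m·N/2 = 4.988·49/2 = 122.206000
base radius r_b = r_p·cos α = 122.206000·cos 21.808° = 113.460201
roll angle φ = 14.486° = 0.25282840 rad
x = r_b·(cos φ + φ·sin φ) = 113.460201·(0.96820879 + 0.25282840·0.25014343) = 117.028769
y = r_b·(sin φ − φ·cos φ) = 113.460201·(0.25014343 − 0.25282840·0.96820879) = 0.607325

x=117.028769 y=0.607325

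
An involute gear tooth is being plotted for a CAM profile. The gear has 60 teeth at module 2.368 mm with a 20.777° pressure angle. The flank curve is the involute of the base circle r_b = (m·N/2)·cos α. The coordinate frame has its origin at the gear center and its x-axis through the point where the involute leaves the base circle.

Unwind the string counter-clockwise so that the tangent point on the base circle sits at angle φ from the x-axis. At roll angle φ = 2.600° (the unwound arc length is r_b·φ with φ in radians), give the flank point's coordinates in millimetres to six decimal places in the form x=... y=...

pitch radius r_p = m·N/2 = 2.368·60/2 = 71.040000
base radius r_b = r_p·cos α = 71.040000·cos 20.777° = 66.420137
roll angle φ = 2.600° = 0.04537856 rad
x = r_b·(cos φ + φ·sin φ) = 66.420137·(0.99897057 + 0.04537856·0.04536299) = 66.488489
y = r_b·(sin φ − φ·cos φ) = 66.420137·(0.04536299 − 0.04537856·0.99897057) = 0.002068

x=66.488489 y=0.002068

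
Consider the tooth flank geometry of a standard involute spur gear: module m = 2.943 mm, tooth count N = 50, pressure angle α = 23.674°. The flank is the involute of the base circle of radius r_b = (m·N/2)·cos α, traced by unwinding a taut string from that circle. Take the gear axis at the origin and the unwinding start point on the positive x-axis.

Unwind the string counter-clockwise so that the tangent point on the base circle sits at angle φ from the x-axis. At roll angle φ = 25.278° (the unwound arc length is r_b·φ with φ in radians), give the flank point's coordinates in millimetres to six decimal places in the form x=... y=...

pitch radius r_p = m·N/2 = 2.943·50/2 = 73.575000
base radius r_b = r_p·cos α = 73.575000·cos 23.674° = 67.383288
roll angle φ = 25.278° = 0.44118433 rad
x = r_b·(cos φ + φ·sin φ) = 67.383288·(0.90424658 + 0.44118433·0.42701069) = 73.625474
y = r_b·(sin φ − φ·cos φ) = 67.383288·(0.42701069 − 0.44118433·0.90424658) = 1.891535

x=73.625474 y=1.891535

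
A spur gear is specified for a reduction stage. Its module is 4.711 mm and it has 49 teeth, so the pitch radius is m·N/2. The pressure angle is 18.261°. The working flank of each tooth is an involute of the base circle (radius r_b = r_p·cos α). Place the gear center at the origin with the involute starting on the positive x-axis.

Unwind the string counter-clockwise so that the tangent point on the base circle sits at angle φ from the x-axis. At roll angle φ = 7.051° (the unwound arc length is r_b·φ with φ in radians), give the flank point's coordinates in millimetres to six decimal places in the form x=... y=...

x=110.433690 y=0.067990

pitch radius r_p = m·N/2 = 4.711·49/2 = 115.419500
base radius r_b = r_p·cos α = 115.419500·cos 18.261° = 109.606857
roll angle φ = 7.051° = 0.12306317 rad
x = r_b·(cos φ + φ·sin φ) = 109.606857·(0.99243728 + 0.12306317·0.12275278) = 110.433690
y = r_b·(sin φ − φ·cos φ) = 109.606857·(0.12275278 − 0.12306317·0.99243728) = 0.067990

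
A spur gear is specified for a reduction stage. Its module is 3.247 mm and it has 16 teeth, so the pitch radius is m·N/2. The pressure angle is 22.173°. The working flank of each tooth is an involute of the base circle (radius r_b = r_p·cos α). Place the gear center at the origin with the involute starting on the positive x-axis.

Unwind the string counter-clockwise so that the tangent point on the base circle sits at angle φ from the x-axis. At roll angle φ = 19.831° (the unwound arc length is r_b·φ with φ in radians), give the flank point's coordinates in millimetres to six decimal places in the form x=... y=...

x=25.453025 y=0.328503

pitch radius r_p = m·N/2 = 3.247·16/2 = 25.976000
base radius r_b = r_p·cos α = 25.976000·cos 22.173° = 24.055037
roll angle φ = 19.831° = 0.34611624 rad
x = r_b·(cos φ + φ·sin φ) = 24.055037·(0.94069736 + 0.34611624·0.33924694) = 25.453025
y = r_b·(sin φ − φ·cos φ) = 24.055037·(0.33924694 − 0.34611624·0.94069736) = 0.328503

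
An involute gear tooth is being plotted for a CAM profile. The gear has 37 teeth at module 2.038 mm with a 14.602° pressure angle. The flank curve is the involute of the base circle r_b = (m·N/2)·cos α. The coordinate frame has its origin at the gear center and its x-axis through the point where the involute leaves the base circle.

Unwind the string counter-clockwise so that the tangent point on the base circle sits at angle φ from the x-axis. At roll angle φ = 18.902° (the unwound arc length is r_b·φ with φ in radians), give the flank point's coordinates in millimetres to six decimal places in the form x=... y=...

pitch radius r_p = m·N/2 = 2.038·37/2 = 37.703000
base radius r_b = r_p·cos α = 37.703000·cos 14.602° = 36.485207
roll angle φ = 18.902° = 0.32990214 rad
x = r_b·(cos φ + φ·sin φ) = 36.485207·(0.94607405 + 0.32990214·0.32395044) = 38.416953
y = r_b·(sin φ − φ·cos φ) = 36.485207·(0.32395044 − 0.32990214·0.94607405) = 0.431934

x=38.416953 y=0.431934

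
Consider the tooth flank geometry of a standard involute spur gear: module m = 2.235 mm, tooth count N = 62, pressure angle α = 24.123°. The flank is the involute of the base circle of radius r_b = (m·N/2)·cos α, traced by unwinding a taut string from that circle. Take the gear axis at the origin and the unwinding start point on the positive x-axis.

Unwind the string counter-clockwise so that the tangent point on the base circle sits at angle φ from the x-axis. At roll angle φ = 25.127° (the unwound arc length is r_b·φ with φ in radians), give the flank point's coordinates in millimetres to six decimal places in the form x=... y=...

pitch radius r_p = m·N/2 = 2.235·62/2 = 69.285000
base radius r_b = r_p·cos α = 69.285000·cos 24.123° = 63.234354
roll angle φ = 25.127° = 0.43854888 rad
x = r_b·(cos φ + φ·sin φ) = 63.234354·(0.90536880 + 0.43854888·0.42462611) = 69.025869
y = r_b·(sin φ − φ·cos φ) = 63.234354·(0.42462611 − 0.43854888·0.90536880) = 1.743854

x=69.025869 y=1.743854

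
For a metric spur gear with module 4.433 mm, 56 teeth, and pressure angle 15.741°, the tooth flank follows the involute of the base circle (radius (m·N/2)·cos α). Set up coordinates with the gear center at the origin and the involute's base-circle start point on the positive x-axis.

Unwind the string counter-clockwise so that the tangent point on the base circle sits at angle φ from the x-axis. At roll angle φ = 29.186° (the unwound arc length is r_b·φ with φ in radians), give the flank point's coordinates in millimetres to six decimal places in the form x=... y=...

x=133.977925 y=5.128365

pitch radius r_p = m·N/2 = 4.433·56/2 = 124.124000
base radius r_b = r_p·cos α = 124.124000·cos 15.741° = 119.469085
roll angle φ = 29.186° = 0.50939180 rad
x = r_b·(cos φ + φ·sin φ) = 119.469085·(0.87304126 + 0.50939180·0.48764635) = 133.977925
y = r_b·(sin φ − φ·cos φ) = 119.469085·(0.48764635 − 0.50939180·0.87304126) = 5.128365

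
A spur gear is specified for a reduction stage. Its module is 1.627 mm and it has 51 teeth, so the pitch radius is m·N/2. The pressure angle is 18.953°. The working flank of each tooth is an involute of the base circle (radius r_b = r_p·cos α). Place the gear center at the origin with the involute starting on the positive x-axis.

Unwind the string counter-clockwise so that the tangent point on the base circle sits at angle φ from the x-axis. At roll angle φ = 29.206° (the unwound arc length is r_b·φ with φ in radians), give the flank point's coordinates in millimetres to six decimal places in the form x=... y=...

pitch radius r_p = m·N/2 = 1.627·51/2 = 41.488500
base radius r_b = r_p·cos α = 41.488500·cos 18.953° = 39.239214
roll angle φ = 29.206° = 0.50974086 rad
x = r_b·(cos φ + φ·sin φ) = 39.239214·(0.87287098 + 0.50974086·0.48795107) = 44.010686
y = r_b·(sin φ − φ·cos φ) = 39.239214·(0.48795107 − 0.50974086·0.87287098) = 1.687799

x=44.010686 y=1.687799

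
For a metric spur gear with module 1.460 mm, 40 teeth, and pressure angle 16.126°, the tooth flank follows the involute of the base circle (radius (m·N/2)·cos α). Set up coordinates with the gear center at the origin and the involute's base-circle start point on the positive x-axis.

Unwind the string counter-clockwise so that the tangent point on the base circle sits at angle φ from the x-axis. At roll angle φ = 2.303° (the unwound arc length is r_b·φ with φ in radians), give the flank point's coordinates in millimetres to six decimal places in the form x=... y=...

x=28.073725 y=0.000607

pitch radius r_p = m·N/2 = 1.460·40/2 = 29.200000
base radius r_b = r_p·cos α = 29.200000·cos 16.126° = 28.051074
roll angle φ = 2.303° = 0.04019493 rad
x = r_b·(cos φ + φ·sin φ) = 28.051074·(0.99919229 + 0.04019493·0.04018411) = 28.073725
y = r_b·(sin φ − φ·cos φ) = 28.051074·(0.04018411 − 0.04019493·0.99919229) = 0.000607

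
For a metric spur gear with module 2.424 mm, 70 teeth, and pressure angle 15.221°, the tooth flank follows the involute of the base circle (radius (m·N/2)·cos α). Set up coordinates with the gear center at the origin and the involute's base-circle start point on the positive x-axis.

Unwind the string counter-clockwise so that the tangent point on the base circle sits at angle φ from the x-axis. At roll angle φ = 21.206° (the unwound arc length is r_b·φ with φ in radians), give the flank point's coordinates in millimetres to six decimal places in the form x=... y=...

pitch radius r_p = m·N/2 = 2.424·70/2 = 84.840000
base radius r_b = r_p·cos α = 84.840000·cos 15.221° = 81.863841
roll angle φ = 21.206° = 0.37011452 rad
x = r_b·(cos φ + φ·sin φ) = 81.863841·(0.93228593 + 0.37011452·0.36172220) = 87.280327
y = r_b·(sin φ − φ·cos φ) = 81.863841·(0.36172220 − 0.37011452·0.93228593) = 1.364641

x=87.280327 y=1.364641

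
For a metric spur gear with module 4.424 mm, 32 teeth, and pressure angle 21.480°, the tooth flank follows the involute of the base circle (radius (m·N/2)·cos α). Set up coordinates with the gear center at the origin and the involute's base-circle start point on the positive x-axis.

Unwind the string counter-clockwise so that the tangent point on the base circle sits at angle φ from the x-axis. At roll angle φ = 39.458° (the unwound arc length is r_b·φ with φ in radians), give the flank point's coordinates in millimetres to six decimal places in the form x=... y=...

x=79.683502 y=6.836754

pitch radius r_p = m·N/2 = 4.424·32/2 = 70.784000
base radius r_b = r_p·cos α = 70.784000·cos 21.480° = 65.867729
roll angle φ = 39.458° = 0.68867202 rad
x = r_b·(cos φ + φ·sin φ) = 65.867729·(0.77209065 + 0.68867202·0.63551242) = 79.683502
y = r_b·(sin φ − φ·cos φ) = 65.867729·(0.63551242 − 0.68867202·0.77209065) = 6.836754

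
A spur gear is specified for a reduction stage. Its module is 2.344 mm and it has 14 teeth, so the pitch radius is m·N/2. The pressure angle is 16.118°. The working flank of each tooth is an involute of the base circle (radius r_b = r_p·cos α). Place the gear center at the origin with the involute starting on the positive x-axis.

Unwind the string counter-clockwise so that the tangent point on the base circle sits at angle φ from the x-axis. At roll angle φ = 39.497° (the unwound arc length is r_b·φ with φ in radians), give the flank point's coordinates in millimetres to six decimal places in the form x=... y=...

pitch radius r_p = m·N/2 = 2.344·14/2 = 16.408000
base radius r_b = r_p·cos α = 16.408000·cos 16.118° = 15.763034
roll angle φ = 39.497° = 0.68935269 rad
x = r_b·(cos φ + φ·sin φ) = 15.763034·(0.77165789 + 0.68935269·0.63603782) = 19.075041
y = r_b·(sin φ − φ·cos φ) = 15.763034·(0.63603782 − 0.68935269·0.77165789) = 1.640827

x=19.075041 y=1.640827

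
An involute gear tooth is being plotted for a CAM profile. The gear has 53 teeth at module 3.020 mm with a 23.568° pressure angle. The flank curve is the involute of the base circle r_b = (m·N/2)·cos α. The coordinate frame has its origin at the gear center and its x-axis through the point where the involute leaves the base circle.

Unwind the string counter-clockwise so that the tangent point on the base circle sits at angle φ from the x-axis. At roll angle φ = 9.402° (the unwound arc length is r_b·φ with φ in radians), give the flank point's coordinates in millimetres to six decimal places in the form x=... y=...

pitch radius r_p = m·N/2 = 3.020·53/2 = 80.030000
base radius r_b = r_p·cos α = 80.030000·cos 23.568° = 73.354392
roll angle φ = 9.402° = 0.16409586 rad
x = r_b·(cos φ + φ·sin φ) = 73.354392·(0.98656646 + 0.16409586·0.16336040) = 74.335377
y = r_b·(sin φ − φ·cos φ) = 73.354392·(0.16336040 − 0.16409586·0.98656646) = 0.107753

x=74.335377 y=0.107753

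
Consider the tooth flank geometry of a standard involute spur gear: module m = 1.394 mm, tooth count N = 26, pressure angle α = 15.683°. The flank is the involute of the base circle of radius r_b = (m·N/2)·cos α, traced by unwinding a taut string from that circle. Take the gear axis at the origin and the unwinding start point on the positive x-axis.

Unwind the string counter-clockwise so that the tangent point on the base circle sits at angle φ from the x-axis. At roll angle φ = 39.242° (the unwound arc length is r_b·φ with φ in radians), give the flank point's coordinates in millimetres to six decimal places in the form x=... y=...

x=21.072009 y=1.782309

pitch radius r_p = m·N/2 = 1.394·26/2 = 18.122000
base radius r_b = r_p·cos α = 18.122000·cos 15.683° = 17.447354
roll angle φ = 39.242° = 0.68490211 rad
x = r_b·(cos φ + φ·sin φ) = 17.447354·(0.77448098 + 0.68490211·0.63259720) = 21.072009
y = r_b·(sin φ − φ·cos φ) = 17.447354·(0.63259720 − 0.68490211·0.77448098) = 1.782309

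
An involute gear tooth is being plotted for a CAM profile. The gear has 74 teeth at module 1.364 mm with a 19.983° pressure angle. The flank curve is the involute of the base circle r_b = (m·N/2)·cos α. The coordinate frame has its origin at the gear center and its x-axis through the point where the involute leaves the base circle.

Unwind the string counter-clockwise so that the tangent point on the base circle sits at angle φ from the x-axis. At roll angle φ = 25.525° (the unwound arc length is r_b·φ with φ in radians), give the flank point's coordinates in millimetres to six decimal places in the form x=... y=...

pitch radius r_p = m·N/2 = 1.364·74/2 = 50.468000
base radius r_b = r_p·cos α = 50.468000·cos 19.983° = 47.429527
roll angle φ = 25.525° = 0.44549529 rad
x = r_b·(cos φ + φ·sin φ) = 47.429527·(0.90239735 + 0.44549529·0.43090488) = 51.905140
y = r_b·(sin φ − φ·cos φ) = 47.429527·(0.43090488 − 0.44549529·0.90239735) = 1.370292

x=51.905140 y=1.370292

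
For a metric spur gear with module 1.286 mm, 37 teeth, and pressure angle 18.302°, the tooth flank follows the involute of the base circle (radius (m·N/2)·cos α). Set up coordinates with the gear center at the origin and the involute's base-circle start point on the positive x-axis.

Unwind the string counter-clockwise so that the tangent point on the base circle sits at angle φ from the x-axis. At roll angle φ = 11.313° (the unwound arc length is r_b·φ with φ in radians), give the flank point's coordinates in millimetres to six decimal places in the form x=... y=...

pitch radius r_p = m·N/2 = 1.286·37/2 = 23.791000
base radius r_b = r_p·cos α = 23.791000·cos 18.302° = 22.587521
roll angle φ = 11.313° = 0.19744910 rad
x = r_b·(cos φ + φ·sin φ) = 22.587521·(0.98057017 + 0.19744910·0.19616863) = 23.023539
y = r_b·(sin φ − φ·cos φ) = 22.587521·(0.19616863 − 0.19744910·0.98057017) = 0.057732

x=23.023539 y=0.057732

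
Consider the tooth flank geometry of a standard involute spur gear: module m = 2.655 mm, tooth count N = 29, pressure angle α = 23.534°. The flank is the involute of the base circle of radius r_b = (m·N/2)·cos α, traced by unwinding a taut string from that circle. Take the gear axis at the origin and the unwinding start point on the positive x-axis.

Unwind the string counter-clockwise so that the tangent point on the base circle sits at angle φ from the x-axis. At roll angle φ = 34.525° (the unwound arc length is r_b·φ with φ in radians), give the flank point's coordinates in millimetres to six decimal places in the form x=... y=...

pitch radius r_p = m·N/2 = 2.655·29/2 = 38.497500
base radius r_b = r_p·cos α = 38.497500·cos 23.534° = 35.295405
roll angle φ = 34.525° = 0.60257492 rad
x = r_b·(cos φ + φ·sin φ) = 35.295405·(0.82387897 + 0.60257492·0.56676578) = 41.133187
y = r_b·(sin φ − φ·cos φ) = 35.295405·(0.56676578 − 0.60257492·0.82387897) = 2.481866

x=41.133187 y=2.481866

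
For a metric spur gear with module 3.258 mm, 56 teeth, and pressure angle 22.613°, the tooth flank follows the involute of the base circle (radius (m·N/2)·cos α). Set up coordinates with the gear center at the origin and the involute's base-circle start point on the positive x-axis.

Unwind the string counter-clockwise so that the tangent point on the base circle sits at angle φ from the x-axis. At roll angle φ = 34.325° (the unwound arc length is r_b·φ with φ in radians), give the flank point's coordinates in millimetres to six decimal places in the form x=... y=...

x=97.993600 y=5.821615

pitch radius r_p = m·N/2 = 3.258·56/2 = 91.224000
base radius r_b = r_p·cos α = 91.224000·cos 22.613° = 84.210973
roll angle φ = 34.325° = 0.59908427 rad
x = r_b·(cos φ + φ·sin φ) = 84.210973·(0.82585233 + 0.59908427·0.56388645) = 97.993600
y = r_b·(sin φ − φ·cos φ) = 84.210973·(0.56388645 − 0.59908427·0.82585233) = 5.821615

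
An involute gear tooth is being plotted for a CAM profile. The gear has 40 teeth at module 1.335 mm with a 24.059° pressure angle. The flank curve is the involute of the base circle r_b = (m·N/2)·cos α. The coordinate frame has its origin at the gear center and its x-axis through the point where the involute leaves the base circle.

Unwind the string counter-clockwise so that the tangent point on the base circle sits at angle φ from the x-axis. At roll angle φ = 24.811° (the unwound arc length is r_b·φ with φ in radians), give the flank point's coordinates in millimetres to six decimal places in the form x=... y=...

pitch radius r_p = m·N/2 = 1.335·40/2 = 26.700000
base radius r_b = r_p·cos α = 26.700000·cos 24.059° = 24.380468
roll angle φ = 24.811° = 0.43303364 rad
x = r_b·(cos φ + φ·sin φ) = 24.380468·(0.90769693 + 0.43303364·0.41962636) = 26.560308
y = r_b·(sin φ − φ·cos φ) = 24.380468·(0.41962636 − 0.43303364·0.90769693) = 0.647620

x=26.560308 y=0.647620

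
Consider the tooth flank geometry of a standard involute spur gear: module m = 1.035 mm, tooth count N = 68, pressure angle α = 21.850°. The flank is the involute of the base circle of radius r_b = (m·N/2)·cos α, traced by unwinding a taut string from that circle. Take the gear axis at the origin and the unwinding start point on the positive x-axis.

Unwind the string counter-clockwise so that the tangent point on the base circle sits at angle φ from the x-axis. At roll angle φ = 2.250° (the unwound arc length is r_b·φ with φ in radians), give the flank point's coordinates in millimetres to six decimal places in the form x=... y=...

x=32.687174 y=0.000659

pitch radius r_p = m·N/2 = 1.035·68/2 = 35.190000
base radius r_b = r_p·cos α = 35.190000·cos 21.850° = 32.661999
roll angle φ = 2.250° = 0.03926991 rad
x = r_b·(cos φ + φ·sin φ) = 32.661999·(0.99922904 + 0.03926991·0.03925982) = 32.687174
y = r_b·(sin φ − φ·cos φ) = 32.661999·(0.03925982 − 0.03926991·0.99922904) = 0.000659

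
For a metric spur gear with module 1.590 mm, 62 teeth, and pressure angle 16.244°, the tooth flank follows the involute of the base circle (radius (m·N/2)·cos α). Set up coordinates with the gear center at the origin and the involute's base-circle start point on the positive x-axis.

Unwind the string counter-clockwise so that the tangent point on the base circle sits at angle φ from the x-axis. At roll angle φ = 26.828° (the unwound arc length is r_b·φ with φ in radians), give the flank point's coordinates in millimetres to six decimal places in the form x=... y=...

pitch radius r_p = m·N/2 = 1.590·62/2 = 49.290000
base radius r_b = r_p·cos α = 49.290000·cos 16.244° = 47.322301
roll angle φ = 26.828° = 0.46823693 rad
x = r_b·(cos φ + φ·sin φ) = 47.322301·(0.89236537 + 0.46823693·0.45131369) = 52.229014
y = r_b·(sin φ − φ·cos φ) = 47.322301·(0.45131369 − 0.46823693·0.89236537) = 1.584126

x=52.229014 y=1.584126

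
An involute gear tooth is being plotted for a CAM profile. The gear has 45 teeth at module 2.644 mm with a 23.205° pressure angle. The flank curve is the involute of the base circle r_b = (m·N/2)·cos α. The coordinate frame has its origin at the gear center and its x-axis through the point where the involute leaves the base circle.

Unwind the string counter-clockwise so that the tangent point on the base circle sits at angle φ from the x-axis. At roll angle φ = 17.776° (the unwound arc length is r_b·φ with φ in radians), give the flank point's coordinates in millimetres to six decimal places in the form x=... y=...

pitch radius r_p = m·N/2 = 2.644·45/2 = 59.490000
base radius r_b = r_p·cos α = 59.490000·cos 23.205° = 54.677316
roll angle φ = 17.776° = 0.31024973 rad
x = r_b·(cos φ + φ·sin φ) = 54.677316·(0.95225736 + 0.31024973·0.30529645) = 57.245810
y = r_b·(sin φ − φ·cos φ) = 54.677316·(0.30529645 − 0.31024973·0.95225736) = 0.539056

x=57.245810 y=0.539056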